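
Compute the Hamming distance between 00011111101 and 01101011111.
XOR = 01110100010, count of 1s = 5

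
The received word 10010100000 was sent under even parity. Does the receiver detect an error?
Sum of received bits: 1+0+0+1+0+1+0+0+0+0+0 = 3; 3 mod 2 = 1. Result is 1 ≠ 0 → error detected.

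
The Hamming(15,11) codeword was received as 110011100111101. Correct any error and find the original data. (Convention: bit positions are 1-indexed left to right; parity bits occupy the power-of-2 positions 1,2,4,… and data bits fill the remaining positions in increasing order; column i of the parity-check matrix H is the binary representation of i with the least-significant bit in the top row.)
Syndrome s = H · r^T (mod 2), r = 110011100111101:
  s[0] = (101010101010101)·(110011100111101) mod 2 = 1+0+0+0+1+0+1+0+0+0+1+0+1+0+1 mod 2 = 0
  s[1] = (011001100110011)·(110011100111101) mod 2 = 0+1+0+0+0+1+1+0+0+1+1+0+0+0+1 mod 2 = 0
  s[2] = (000111100001111)·(110011100111101) mod 2 = 0+0+0+0+1+1+1+0+0+0+0+1+1+0+1 mod 2 = 0
  s[3] = (000000011111111)·(110011100111101) mod 2 = 0+0+0+0+0+0+0+0+0+1+1+1+1+0+1 mod 2 = 1
Syndrome = 0001
Column 8 of H equals this syndrome → error at bit 8 (1-indexed).
Flip bit 8: 110011100111101 → 110011110111101
Extract data bits at positions {3,5,6,7,9,10,11,12,13,14,15}: 01110111101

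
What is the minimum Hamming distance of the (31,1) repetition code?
d_min = 31 (the only two codewords are 0…0 and 1…1, differing in all 31 positions).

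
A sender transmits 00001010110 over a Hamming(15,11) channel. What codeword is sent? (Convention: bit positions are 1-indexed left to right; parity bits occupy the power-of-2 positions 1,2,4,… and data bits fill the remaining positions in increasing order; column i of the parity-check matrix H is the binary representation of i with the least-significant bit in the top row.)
Codeword c = d · G (mod 2), d = 00001010110:
  c[0] = d·G[:,0] = (00001010110)·(11011010101) mod 2 = 0+0+0+0+1+0+1+0+1+0+0 mod 2 = 1
  c[1] = d·G[:,1] = (00001010110)·(10110110011) mod 2 = 0+0+0+0+0+0+1+0+0+1+0 mod 2 = 0
  c[2] = d·G[:,2] = (00001010110)·(10000000000) mod 2 = 0+0+0+0+0+0+0+0+0+0+0 mod 2 = 0
  c[3] = d·G[:,3] = (00001010110)·(01110001111) mod 2 = 0+0+0+0+0+0+0+0+1+1+0 mod 2 = 0
  c[4] = d·G[:,4] = (00001010110)·(01000000000) mod 2 = 0+0+0+0+0+0+0+0+0+0+0 mod 2 = 0
  c[5] = d·G[:,5] = (00001010110)·(00100000000) mod 2 = 0+0+0+0+0+0+0+0+0+0+0 mod 2 = 0
  c[6] = d·G[:,6] = (00001010110)·(00010000000) mod 2 = 0+0+0+0+0+0+0+0+0+0+0 mod 2 = 0
  c[7] = d·G[:,7] = (00001010110)·(00001111111) mod 2 = 0+0+0+0+1+0+1+0+1+1+0 mod 2 = 0
  c[8] = d·G[:,8] = (00001010110)·(00001000000) mod 2 = 0+0+0+0+1+0+0+0+0+0+0 mod 2 = 1
  c[9] = d·G[:,9] = (00001010110)·(00000100000) mod 2 = 0+0+0+0+0+0+0+0+0+0+0 mod 2 = 0
  c[10] = d·G[:,10] = (00001010110)·(00000010000) mod 2 = 0+0+0+0+0+0+1+0+0+0+0 mod 2 = 1
  c[11] = d·G[:,11] = (00001010110)·(00000001000) mod 2 = 0+0+0+0+0+0+0+0+0+0+0 mod 2 = 0
  c[12] = d·G[:,12] = (00001010110)·(00000000100) mod 2 = 0+0+0+0+0+0+0+0+1+0+0 mod 2 = 1
  c[13] = d·G[:,13] = (00001010110)·(00000000010) mod 2 = 0+0+0+0+0+0+0+0+0+1+0 mod 2 = 1
  c[14] = d·G[:,14] = (00001010110)·(00000000001) mod 2 = 0+0+0+0+0+0+0+0+0+0+0 mod 2 = 0
Codeword = 100000001010110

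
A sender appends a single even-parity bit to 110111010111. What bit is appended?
Sum of data bits: 1+1+0+1+1+1+0+1+0+1+1+1 = 9.
9 mod 2 = 1, so parity bit = 1.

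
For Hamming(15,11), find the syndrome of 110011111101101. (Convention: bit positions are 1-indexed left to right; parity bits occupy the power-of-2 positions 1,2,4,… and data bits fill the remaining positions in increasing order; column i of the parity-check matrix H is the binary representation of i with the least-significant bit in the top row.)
Syndrome s = H · r^T (mod 2), r = 110011111101101:
  s[0] = (101010101010101)·(110011111101101) mod 2 = 1+0+0+0+1+0+1+0+1+0+0+0+1+0+1 mod 2 = 0
  s[1] = (011001100110011)·(110011111101101) mod 2 = 0+1+0+0+0+1+1+0+0+1+0+0+0+0+1 mod 2 = 1
  s[2] = (000111100001111)·(110011111101101) mod 2 = 0+0+0+0+1+1+1+0+0+0+0+1+1+0+1 mod 2 = 0
  s[3] = (000000011111111)·(110011111101101) mod 2 = 0+0+0+0+0+0+0+1+1+1+0+1+1+0+1 mod 2 = 0
Syndrome = 0100
Non-zero syndrome: error at position 2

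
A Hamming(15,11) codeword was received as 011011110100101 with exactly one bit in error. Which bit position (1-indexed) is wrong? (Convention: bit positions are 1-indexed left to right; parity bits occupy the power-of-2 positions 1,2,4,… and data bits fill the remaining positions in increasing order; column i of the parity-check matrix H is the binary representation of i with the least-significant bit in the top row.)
Syndrome s = H · r^T (mod 2), r = 011011110100101:
  s[0] = (101010101010101)·(011011110100101) mod 2 = 0+0+1+0+1+0+1+0+0+0+0+0+1+0+1 mod 2 = 1
  s[1] = (011001100110011)·(011011110100101) mod 2 = 0+1+1+0+0+1+1+0+0+1+0+0+0+0+1 mod 2 = 0
  s[2] = (000111100001111)·(011011110100101) mod 2 = 0+0+0+0+1+1+1+0+0+0+0+0+1+0+1 mod 2 = 1
  s[3] = (000000011111111)·(011011110100101) mod 2 = 0+0+0+0+0+0+0+1+0+1+0+0+1+0+1 mod 2 = 0
Syndrome = 1010
Column i of H is the binary representation of i, so the syndrome is the binary index of the flipped bit.
Read s = 1010 with s[0] as LSB: 1·2^0 + 0·2^1 + 1·2^2 + 0·2^3 = 5.
Error is at bit position 5.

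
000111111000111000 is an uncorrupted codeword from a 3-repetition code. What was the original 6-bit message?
Split into 3-bit blocks: 000 111 111 000 111 000
Data = 011010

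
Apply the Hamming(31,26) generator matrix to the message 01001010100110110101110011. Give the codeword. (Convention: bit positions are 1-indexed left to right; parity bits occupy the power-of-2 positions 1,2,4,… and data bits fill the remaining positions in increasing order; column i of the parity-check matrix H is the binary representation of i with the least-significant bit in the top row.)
Codeword c = d · G (mod 2), d = 01001010100110110101110011:
  c[0] = d·G[:,0] = (01001010100110110101110011)·(11011010101101010101010101) mod 2 = 0+1+0+0+1+0+1+0+1+0+0+1+0+0+0+1+0+1+0+1+0+1+0+0+0+1 mod 2 = 0
  c[1] = d·G[:,1] = (01001010100110110101110011)·(10110110011011001100110011) mod 2 = 0+0+0+0+0+0+1+0+0+0+0+0+1+0+0+0+0+1+0+0+1+1+0+0+1+1 mod 2 = 1
  c[2] = d·G[:,2] = (01001010100110110101110011)·(10000000000000000000000000) mod 2 = 0+0+0+0+0+0+0+0+0+0+0+0+0+0+0+0+0+0+0+0+0+0+0+0+0+0 mod 2 = 0
  c[3] = d·G[:,3] = (01001010100110110101110011)·(01110001111000111100001111) mod 2 = 0+1+0+0+0+0+0+0+1+0+0+0+0+0+1+1+0+1+0+0+0+0+0+0+1+1 mod 2 = 1
  c[4] = d·G[:,4] = (01001010100110110101110011)·(01000000000000000000000000) mod 2 = 0+1+0+0+0+0+0+0+0+0+0+0+0+0+0+0+0+0+0+0+0+0+0+0+0+0 mod 2 = 1
  c[5] = d·G[:,5] = (01001010100110110101110011)·(00100000000000000000000000) mod 2 = 0+0+0+0+0+0+0+0+0+0+0+0+0+0+0+0+0+0+0+0+0+0+0+0+0+0 mod 2 = 0
  c[6] = d·G[:,6] = (01001010100110110101110011)·(00010000000000000000000000) mod 2 = 0+0+0+0+0+0+0+0+0+0+0+0+0+0+0+0+0+0+0+0+0+0+0+0+0+0 mod 2 = 0
  c[7] = d·G[:,7] = (01001010100110110101110011)·(00001111111000000011111111) mod 2 = 0+0+0+0+1+0+1+0+1+0+0+0+0+0+0+0+0+0+0+1+1+1+0+0+1+1 mod 2 = 0
  c[8] = d·G[:,8] = (01001010100110110101110011)·(00001000000000000000000000) mod 2 = 0+0+0+0+1+0+0+0+0+0+0+0+0+0+0+0+0+0+0+0+0+0+0+0+0+0 mod 2 = 1
  c[9] = d·G[:,9] = (01001010100110110101110011)·(00000100000000000000000000) mod 2 = 0+0+0+0+0+0+0+0+0+0+0+0+0+0+0+0+0+0+0+0+0+0+0+0+0+0 mod 2 = 0
  c[10] = d·G[:,10] = (01001010100110110101110011)·(00000010000000000000000000) mod 2 = 0+0+0+0+0+0+1+0+0+0+0+0+0+0+0+0+0+0+0+0+0+0+0+0+0+0 mod 2 = 1
  c[11] = d·G[:,11] = (01001010100110110101110011)·(00000001000000000000000000) mod 2 = 0+0+0+0+0+0+0+0+0+0+0+0+0+0+0+0+0+0+0+0+0+0+0+0+0+0 mod 2 = 0
  c[12] = d·G[:,12] = (01001010100110110101110011)·(00000000100000000000000000) mod 2 = 0+0+0+0+0+0+0+0+1+0+0+0+0+0+0+0+0+0+0+0+0+0+0+0+0+0 mod 2 = 1
  c[13] = d·G[:,13] = (01001010100110110101110011)·(00000000010000000000000000) mod 2 = 0+0+0+0+0+0+0+0+0+0+0+0+0+0+0+0+0+0+0+0+0+0+0+0+0+0 mod 2 = 0
  c[14] = d·G[:,14] = (01001010100110110101110011)·(00000000001000000000000000) mod 2 = 0+0+0+0+0+0+0+0+0+0+0+0+0+0+0+0+0+0+0+0+0+0+0+0+0+0 mod 2 = 0
  c[15] = d·G[:,15] = (01001010100110110101110011)·(00000000000111111111111111) mod 2 = 0+0+0+0+0+0+0+0+0+0+0+1+1+0+1+1+0+1+0+1+1+1+0+0+1+1 mod 2 = 0
  c[16] = d·G[:,16] = (01001010100110110101110011)·(00000000000100000000000000) mod 2 = 0+0+0+0+0+0+0+0+0+0+0+1+0+0+0+0+0+0+0+0+0+0+0+0+0+0 mod 2 = 1
  c[17] = d·G[:,17] = (01001010100110110101110011)·(00000000000010000000000000) mod 2 = 0+0+0+0+0+0+0+0+0+0+0+0+1+0+0+0+0+0+0+0+0+0+0+0+0+0 mod 2 = 1
  c[18] = d·G[:,18] = (01001010100110110101110011)·(00000000000001000000000000) mod 2 = 0+0+0+0+0+0+0+0+0+0+0+0+0+0+0+0+0+0+0+0+0+0+0+0+0+0 mod 2 = 0
  c[19] = d·G[:,19] = (01001010100110110101110011)·(00000000000000100000000000) mod 2 = 0+0+0+0+0+0+0+0+0+0+0+0+0+0+1+0+0+0+0+0+0+0+0+0+0+0 mod 2 = 1
  c[20] = d·G[:,20] = (01001010100110110101110011)·(00000000000000010000000000) mod 2 = 0+0+0+0+0+0+0+0+0+0+0+0+0+0+0+1+0+0+0+0+0+0+0+0+0+0 mod 2 = 1
  c[21] = d·G[:,21] = (01001010100110110101110011)·(00000000000000001000000000) mod 2 = 0+0+0+0+0+0+0+0+0+0+0+0+0+0+0+0+0+0+0+0+0+0+0+0+0+0 mod 2 = 0
  c[22] = d·G[:,22] = (01001010100110110101110011)·(00000000000000000100000000) mod 2 = 0+0+0+0+0+0+0+0+0+0+0+0+0+0+0+0+0+1+0+0+0+0+0+0+0+0 mod 2 = 1
  c[23] = d·G[:,23] = (01001010100110110101110011)·(00000000000000000010000000) mod 2 = 0+0+0+0+0+0+0+0+0+0+0+0+0+0+0+0+0+0+0+0+0+0+0+0+0+0 mod 2 = 0
  c[24] = d·G[:,24] = (01001010100110110101110011)·(00000000000000000001000000) mod 2 = 0+0+0+0+0+0+0+0+0+0+0+0+0+0+0+0+0+0+0+1+0+0+0+0+0+0 mod 2 = 1
  c[25] = d·G[:,25] = (01001010100110110101110011)·(00000000000000000000100000) mod 2 = 0+0+0+0+0+0+0+0+0+0+0+0+0+0+0+0+0+0+0+0+1+0+0+0+0+0 mod 2 = 1
  c[26] = d·G[:,26] = (01001010100110110101110011)·(00000000000000000000010000) mod 2 = 0+0+0+0+0+0+0+0+0+0+0+0+0+0+0+0+0+0+0+0+0+1+0+0+0+0 mod 2 = 1
  c[27] = d·G[:,27] = (01001010100110110101110011)·(00000000000000000000001000) mod 2 = 0+0+0+0+0+0+0+0+0+0+0+0+0+0+0+0+0+0+0+0+0+0+0+0+0+0 mod 2 = 0
  c[28] = d·G[:,28] = (01001010100110110101110011)·(00000000000000000000000100) mod 2 = 0+0+0+0+0+0+0+0+0+0+0+0+0+0+0+0+0+0+0+0+0+0+0+0+0+0 mod 2 = 0
  c[29] = d·G[:,29] = (01001010100110110101110011)·(00000000000000000000000010) mod 2 = 0+0+0+0+0+0+0+0+0+0+0+0+0+0+0+0+0+0+0+0+0+0+0+0+1+0 mod 2 = 1
  c[30] = d·G[:,30] = (01001010100110110101110011)·(00000000000000000000000001) mod 2 = 0+0+0+0+0+0+0+0+0+0+0+0+0+0+0+0+0+0+0+0+0+0+0+0+0+1 mod 2 = 1
Codeword = 0101100010101000110110101110011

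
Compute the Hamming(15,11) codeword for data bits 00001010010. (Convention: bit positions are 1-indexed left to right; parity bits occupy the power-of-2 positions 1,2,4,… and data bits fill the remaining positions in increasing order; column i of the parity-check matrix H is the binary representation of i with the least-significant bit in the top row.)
Codeword c = d · G (mod 2), d = 00001010010:
  c[0] = d·G[:,0] = (00001010010)·(11011010101) mod 2 = 0+0+0+0+1+0+1+0+0+0+0 mod 2 = 0
  c[1] = d·G[:,1] = (00001010010)·(10110110011) mod 2 = 0+0+0+0+0+0+1+0+0+1+0 mod 2 = 0
  c[2] = d·G[:,2] = (00001010010)·(10000000000) mod 2 = 0+0+0+0+0+0+0+0+0+0+0 mod 2 = 0
  c[3] = d·G[:,3] = (00001010010)·(01110001111) mod 2 = 0+0+0+0+0+0+0+0+0+1+0 mod 2 = 1
  c[4] = d·G[:,4] = (00001010010)·(01000000000) mod 2 = 0+0+0+0+0+0+0+0+0+0+0 mod 2 = 0
  c[5] = d·G[:,5] = (00001010010)·(00100000000) mod 2 = 0+0+0+0+0+0+0+0+0+0+0 mod 2 = 0
  c[6] = d·G[:,6] = (00001010010)·(00010000000) mod 2 = 0+0+0+0+0+0+0+0+0+0+0 mod 2 = 0
  c[7] = d·G[:,7] = (00001010010)·(00001111111) mod 2 = 0+0+0+0+1+0+1+0+0+1+0 mod 2 = 1
  c[8] = d·G[:,8] = (00001010010)·(00001000000) mod 2 = 0+0+0+0+1+0+0+0+0+0+0 mod 2 = 1
  c[9] = d·G[:,9] = (00001010010)·(00000100000) mod 2 = 0+0+0+0+0+0+0+0+0+0+0 mod 2 = 0
  c[10] = d·G[:,10] = (00001010010)·(00000010000) mod 2 = 0+0+0+0+0+0+1+0+0+0+0 mod 2 = 1
  c[11] = d·G[:,11] = (00001010010)·(00000001000) mod 2 = 0+0+0+0+0+0+0+0+0+0+0 mod 2 = 0
  c[12] = d·G[:,12] = (00001010010)·(00000000100) mod 2 = 0+0+0+0+0+0+0+0+0+0+0 mod 2 = 0
  c[13] = d·G[:,13] = (00001010010)·(00000000010) mod 2 = 0+0+0+0+0+0+0+0+0+1+0 mod 2 = 1
  c[14] = d·G[:,14] = (00001010010)·(00000000001) mod 2 = 0+0+0+0+0+0+0+0+0+0+0 mod 2 = 0
Codeword = 000100011010010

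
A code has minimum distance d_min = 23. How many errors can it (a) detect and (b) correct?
(a) Detection requires d_min ≥ e+1, so e ≤ d_min − 1 = 22.
(b) Correction requires d_min ≥ 2t+1, so t ≤ ⌊(d_min − 1)/2⌋ = ⌊22/2⌋ = 11.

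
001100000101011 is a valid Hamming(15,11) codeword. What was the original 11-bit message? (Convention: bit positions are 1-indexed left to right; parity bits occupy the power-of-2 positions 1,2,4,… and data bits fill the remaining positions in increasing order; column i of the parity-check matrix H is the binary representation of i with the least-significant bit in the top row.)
Parity bits occupy power-of-2 positions; data bits are at positions {3,5,6,7,9,10,11,12,13,14,15} (1-indexed).
Extract: c[3]=1 c[5]=0 c[6]=0 c[7]=0 c[9]=0 c[10]=1 c[11]=0 c[12]=1 c[13]=0 c[14]=1 c[15]=1
Data = 10000101011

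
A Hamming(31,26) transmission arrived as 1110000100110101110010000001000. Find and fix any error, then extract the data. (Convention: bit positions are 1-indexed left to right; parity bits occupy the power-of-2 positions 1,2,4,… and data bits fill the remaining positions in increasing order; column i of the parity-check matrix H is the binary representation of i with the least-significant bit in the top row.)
Syndrome s = H · r^T (mod 2), r = 1110000100110101110010000001000:
  s[0] = (1010101010101010101010101010101)·(1110000100110101110010000001000) mod 2 = 1+0+1+0+0+0+0+0+0+0+1+0+0+0+0+0+1+0+0+0+1+0+0+0+0+0+0+0+0+0+0 mod 2 = 1
  s[1] = (0110011001100110011001100110011)·(1110000100110101110010000001000) mod 2 = 0+1+1+0+0+0+0+0+0+0+1+0+0+1+0+0+0+1+0+0+0+0+0+0+0+0+0+0+0+0+0 mod 2 = 1
  s[2] = (0001111000011110000111100001111)·(1110000100110101110010000001000) mod 2 = 0+0+0+0+0+0+0+0+0+0+0+1+0+1+0+0+0+0+0+0+1+0+0+0+0+0+0+1+0+0+0 mod 2 = 0
  s[3] = (0000000111111110000000011111111)·(1110000100110101110010000001000) mod 2 = 0+0+0+0+0+0+0+1+0+0+1+1+0+1+0+0+0+0+0+0+0+0+0+0+0+0+0+1+0+0+0 mod 2 = 1
  s[4] = (0000000000000001111111111111111)·(1110000100110101110010000001000) mod 2 = 0+0+0+0+0+0+0+0+0+0+0+0+0+0+0+1+1+1+0+0+1+0+0+0+0+0+0+1+0+0+0 mod 2 = 1
Syndrome = 11011
Column 27 of H equals this syndrome → error at bit 27 (1-indexed).
Flip bit 27: 1110000100110101110010000001000 → 1110000100110101110010000011000
Extract data bits at positions {3,5,6,7,9,10,11,12,13,14,15,17,18,19,20,21,22,23,24,25,26,27,28,29,30,31}: 10000011010110010000011000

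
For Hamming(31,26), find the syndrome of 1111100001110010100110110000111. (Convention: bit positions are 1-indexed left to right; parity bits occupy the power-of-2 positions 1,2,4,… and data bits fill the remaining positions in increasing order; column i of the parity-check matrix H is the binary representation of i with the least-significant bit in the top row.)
Syndrome s = H · r^T (mod 2), r = 1111100001110010100110110000111:
  s[0] = (1010101010101010101010101010101)·(1111100001110010100110110000111) mod 2 = 1+0+1+0+1+0+0+0+0+0+1+0+0+0+1+0+1+0+0+0+1+0+1+0+0+0+0+0+1+0+1 mod 2 = 0
  s[1] = (0110011001100110011001100110011)·(1111100001110010100110110000111) mod 2 = 0+1+1+0+0+0+0+0+0+1+1+0+0+0+1+0+0+0+0+0+0+0+1+0+0+0+0+0+0+1+1 mod 2 = 0
  s[2] = (0001111000011110000111100001111)·(1111100001110010100110110000111) mod 2 = 0+0+0+1+1+0+0+0+0+0+0+1+0+0+1+0+0+0+0+1+1+0+1+0+0+0+0+0+1+1+1 mod 2 = 0
  s[3] = (0000000111111110000000011111111)·(1111100001110010100110110000111) mod 2 = 0+0+0+0+0+0+0+0+0+1+1+1+0+0+1+0+0+0+0+0+0+0+0+1+0+0+0+0+1+1+1 mod 2 = 0
  s[4] = (0000000000000001111111111111111)·(1111100001110010100110110000111) mod 2 = 0+0+0+0+0+0+0+0+0+0+0+0+0+0+0+0+1+0+0+1+1+0+1+1+0+0+0+0+1+1+1 mod 2 = 0
Syndrome = 00000
s = 0: no error detected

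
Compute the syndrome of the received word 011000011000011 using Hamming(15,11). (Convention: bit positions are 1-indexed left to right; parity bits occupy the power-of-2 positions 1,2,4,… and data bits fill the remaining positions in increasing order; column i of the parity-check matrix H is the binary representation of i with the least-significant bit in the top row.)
Syndrome s = H · r^T (mod 2), r = 011000011000011:
  s[0] = (101010101010101)·(011000011000011) mod 2 = 0+0+1+0+0+0+0+0+1+0+0+0+0+0+1 mod 2 = 1
  s[1] = (011001100110011)·(011000011000011) mod 2 = 0+1+1+0+0+0+0+0+0+0+0+0+0+1+1 mod 2 = 0
  s[2] = (000111100001111)·(011000011000011) mod 2 = 0+0+0+0+0+0+0+0+0+0+0+0+0+1+1 mod 2 = 0
  s[3] = (000000011111111)·(011000011000011) mod 2 = 0+0+0+0+0+0+0+1+1+0+0+0+0+1+1 mod 2 = 0
Syndrome = 1000
Non-zero syndrome: error at position 1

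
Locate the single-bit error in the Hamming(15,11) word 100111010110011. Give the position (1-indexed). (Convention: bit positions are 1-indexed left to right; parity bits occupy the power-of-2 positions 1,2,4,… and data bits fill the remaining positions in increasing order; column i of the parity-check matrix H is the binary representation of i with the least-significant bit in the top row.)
Syndrome s = H · r^T (mod 2), r = 100111010110011:
  s[0] = (101010101010101)·(100111010110011) mod 2 = 1+0+0+0+1+0+0+0+0+0+1+0+0+0+1 mod 2 = 0
  s[1] = (011001100110011)·(100111010110011) mod 2 = 0+0+0+0+0+1+0+0+0+1+1+0+0+1+1 mod 2 = 1
  s[2] = (000111100001111)·(100111010110011) mod 2 = 0+0+0+1+1+1+0+0+0+0+0+0+0+1+1 mod 2 = 1
  s[3] = (000000011111111)·(100111010110011) mod 2 = 0+0+0+0+0+0+0+1+0+1+1+0+0+1+1 mod 2 = 1
Syndrome = 0111
Column i of H is the binary representation of i, so the syndrome is the binary index of the flipped bit.
Read s = 0111 with s[0] as LSB: 0·2^0 + 1·2^1 + 1·2^2 + 1·2^3 = 14.
Error is at bit position 14.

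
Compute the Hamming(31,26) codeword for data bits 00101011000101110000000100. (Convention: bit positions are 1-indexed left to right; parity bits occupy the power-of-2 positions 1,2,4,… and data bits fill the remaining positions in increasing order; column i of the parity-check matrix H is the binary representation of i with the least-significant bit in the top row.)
Codeword c = d · G (mod 2), d = 00101011000101110000000100:
  c[0] = d·G[:,0] = (00101011000101110000000100)·(11011010101101010101010101) mod 2 = 0+0+0+0+1+0+1+0+0+0+0+1+0+1+0+1+0+0+0+0+0+0+0+1+0+0 mod 2 = 0
  c[1] = d·G[:,1] = (00101011000101110000000100)·(10110110011011001100110011) mod 2 = 0+0+1+0+0+0+1+0+0+0+0+0+0+1+0+0+0+0+0+0+0+0+0+0+0+0 mod 2 = 1
  c[2] = d·G[:,2] = (00101011000101110000000100)·(10000000000000000000000000) mod 2 = 0+0+0+0+0+0+0+0+0+0+0+0+0+0+0+0+0+0+0+0+0+0+0+0+0+0 mod 2 = 0
  c[3] = d·G[:,3] = (00101011000101110000000100)·(01110001111000111100001111) mod 2 = 0+0+1+0+0+0+0+1+0+0+0+0+0+0+1+1+0+0+0+0+0+0+0+1+0+0 mod 2 = 1
  c[4] = d·G[:,4] = (00101011000101110000000100)·(01000000000000000000000000) mod 2 = 0+0+0+0+0+0+0+0+0+0+0+0+0+0+0+0+0+0+0+0+0+0+0+0+0+0 mod 2 = 0
  c[5] = d·G[:,5] = (00101011000101110000000100)·(00100000000000000000000000) mod 2 = 0+0+1+0+0+0+0+0+0+0+0+0+0+0+0+0+0+0+0+0+0+0+0+0+0+0 mod 2 = 1
  c[6] = d·G[:,6] = (00101011000101110000000100)·(00010000000000000000000000) mod 2 = 0+0+0+0+0+0+0+0+0+0+0+0+0+0+0+0+0+0+0+0+0+0+0+0+0+0 mod 2 = 0
  c[7] = d·G[:,7] = (00101011000101110000000100)·(00001111111000000011111111) mod 2 = 0+0+0+0+1+0+1+1+0+0+0+0+0+0+0+0+0+0+0+0+0+0+0+1+0+0 mod 2 = 0
  c[8] = d·G[:,8] = (00101011000101110000000100)·(00001000000000000000000000) mod 2 = 0+0+0+0+1+0+0+0+0+0+0+0+0+0+0+0+0+0+0+0+0+0+0+0+0+0 mod 2 = 1
  c[9] = d·G[:,9] = (00101011000101110000000100)·(00000100000000000000000000) mod 2 = 0+0+0+0+0+0+0+0+0+0+0+0+0+0+0+0+0+0+0+0+0+0+0+0+0+0 mod 2 = 0
  c[10] = d·G[:,10] = (00101011000101110000000100)·(00000010000000000000000000) mod 2 = 0+0+0+0+0+0+1+0+0+0+0+0+0+0+0+0+0+0+0+0+0+0+0+0+0+0 mod 2 = 1
  c[11] = d·G[:,11] = (00101011000101110000000100)·(00000001000000000000000000) mod 2 = 0+0+0+0+0+0+0+1+0+0+0+0+0+0+0+0+0+0+0+0+0+0+0+0+0+0 mod 2 = 1
  c[12] = d·G[:,12] = (00101011000101110000000100)·(00000000100000000000000000) mod 2 = 0+0+0+0+0+0+0+0+0+0+0+0+0+0+0+0+0+0+0+0+0+0+0+0+0+0 mod 2 = 0
  c[13] = d·G[:,13] = (00101011000101110000000100)·(00000000010000000000000000) mod 2 = 0+0+0+0+0+0+0+0+0+0+0+0+0+0+0+0+0+0+0+0+0+0+0+0+0+0 mod 2 = 0
  c[14] = d·G[:,14] = (00101011000101110000000100)·(00000000001000000000000000) mod 2 = 0+0+0+0+0+0+0+0+0+0+0+0+0+0+0+0+0+0+0+0+0+0+0+0+0+0 mod 2 = 0
  c[15] = d·G[:,15] = (00101011000101110000000100)·(00000000000111111111111111) mod 2 = 0+0+0+0+0+0+0+0+0+0+0+1+0+1+1+1+0+0+0+0+0+0+0+1+0+0 mod 2 = 1
  c[16] = d·G[:,16] = (00101011000101110000000100)·(00000000000100000000000000) mod 2 = 0+0+0+0+0+0+0+0+0+0+0+1+0+0+0+0+0+0+0+0+0+0+0+0+0+0 mod 2 = 1
  c[17] = d·G[:,17] = (00101011000101110000000100)·(00000000000010000000000000) mod 2 = 0+0+0+0+0+0+0+0+0+0+0+0+0+0+0+0+0+0+0+0+0+0+0+0+0+0 mod 2 = 0
  c[18] = d·G[:,18] = (00101011000101110000000100)·(00000000000001000000000000) mod 2 = 0+0+0+0+0+0+0+0+0+0+0+0+0+1+0+0+0+0+0+0+0+0+0+0+0+0 mod 2 = 1
  c[19] = d·G[:,19] = (00101011000101110000000100)·(00000000000000100000000000) mod 2 = 0+0+0+0+0+0+0+0+0+0+0+0+0+0+1+0+0+0+0+0+0+0+0+0+0+0 mod 2 = 1
  c[20] = d·G[:,20] = (00101011000101110000000100)·(00000000000000010000000000) mod 2 = 0+0+0+0+0+0+0+0+0+0+0+0+0+0+0+1+0+0+0+0+0+0+0+0+0+0 mod 2 = 1
  c[21] = d·G[:,21] = (00101011000101110000000100)·(00000000000000001000000000) mod 2 = 0+0+0+0+0+0+0+0+0+0+0+0+0+0+0+0+0+0+0+0+0+0+0+0+0+0 mod 2 = 0
  c[22] = d·G[:,22] = (00101011000101110000000100)·(00000000000000000100000000) mod 2 = 0+0+0+0+0+0+0+0+0+0+0+0+0+0+0+0+0+0+0+0+0+0+0+0+0+0 mod 2 = 0
  c[23] = d·G[:,23] = (00101011000101110000000100)·(00000000000000000010000000) mod 2 = 0+0+0+0+0+0+0+0+0+0+0+0+0+0+0+0+0+0+0+0+0+0+0+0+0+0 mod 2 = 0
  c[24] = d·G[:,24] = (00101011000101110000000100)·(00000000000000000001000000) mod 2 = 0+0+0+0+0+0+0+0+0+0+0+0+0+0+0+0+0+0+0+0+0+0+0+0+0+0 mod 2 = 0
  c[25] = d·G[:,25] = (00101011000101110000000100)·(00000000000000000000100000) mod 2 = 0+0+0+0+0+0+0+0+0+0+0+0+0+0+0+0+0+0+0+0+0+0+0+0+0+0 mod 2 = 0
  c[26] = d·G[:,26] = (00101011000101110000000100)·(00000000000000000000010000) mod 2 = 0+0+0+0+0+0+0+0+0+0+0+0+0+0+0+0+0+0+0+0+0+0+0+0+0+0 mod 2 = 0
  c[27] = d·G[:,27] = (00101011000101110000000100)·(00000000000000000000001000) mod 2 = 0+0+0+0+0+0+0+0+0+0+0+0+0+0+0+0+0+0+0+0+0+0+0+0+0+0 mod 2 = 0
  c[28] = d·G[:,28] = (00101011000101110000000100)·(00000000000000000000000100) mod 2 = 0+0+0+0+0+0+0+0+0+0+0+0+0+0+0+0+0+0+0+0+0+0+0+1+0+0 mod 2 = 1
  c[29] = d·G[:,29] = (00101011000101110000000100)·(00000000000000000000000010) mod 2 = 0+0+0+0+0+0+0+0+0+0+0+0+0+0+0+0+0+0+0+0+0+0+0+0+0+0 mod 2 = 0
  c[30] = d·G[:,30] = (00101011000101110000000100)·(00000000000000000000000001) mod 2 = 0+0+0+0+0+0+0+0+0+0+0+0+0+0+0+0+0+0+0+0+0+0+0+0+0+0 mod 2 = 0
Codeword = 0101010010110001101110000000100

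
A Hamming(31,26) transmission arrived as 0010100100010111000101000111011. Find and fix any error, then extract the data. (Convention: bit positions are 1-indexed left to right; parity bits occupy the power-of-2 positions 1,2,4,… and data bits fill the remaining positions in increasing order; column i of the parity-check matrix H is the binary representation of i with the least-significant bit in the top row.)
Syndrome s = H · r^T (mod 2), r = 0010100100010111000101000111011:
  s[0] = (1010101010101010101010101010101)·(0010100100010111000101000111011) mod 2 = 0+0+1+0+1+0+0+0+0+0+0+0+0+0+1+0+0+0+0+0+0+0+0+0+0+0+1+0+0+0+1 mod 2 = 1
  s[1] = (0110011001100110011001100110011)·(0010100100010111000101000111011) mod 2 = 0+0+1+0+0+0+0+0+0+0+0+0+0+1+1+0+0+0+0+0+0+1+0+0+0+1+1+0+0+1+1 mod 2 = 0
  s[2] = (0001111000011110000111100001111)·(0010100100010111000101000111011) mod 2 = 0+0+0+0+1+0+0+0+0+0+0+1+0+1+1+0+0+0+0+1+0+1+0+0+0+0+0+1+0+1+1 mod 2 = 1
  s[3] = (0000000111111110000000011111111)·(0010100100010111000101000111011) mod 2 = 0+0+0+0+0+0+0+1+0+0+0+1+0+1+1+0+0+0+0+0+0+0+0+0+0+1+1+1+0+1+1 mod 2 = 1
  s[4] = (0000000000000001111111111111111)·(0010100100010111000101000111011) mod 2 = 0+0+0+0+0+0+0+0+0+0+0+0+0+0+0+1+0+0+0+1+0+1+0+0+0+1+1+1+0+1+1 mod 2 = 0
Syndrome = 10110
Column 13 of H equals this syndrome → error at bit 13 (1-indexed).
Flip bit 13: 0010100100010111000101000111011 → 0010100100011111000101000111011
Extract data bits at positions {3,5,6,7,9,10,11,12,13,14,15,17,18,19,20,21,22,23,24,25,26,27,28,29,30,31}: 11000001111000101000111011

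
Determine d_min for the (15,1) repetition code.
d_min = 15 (the only two codewords are 0…0 and 1…1, differing in all 15 positions).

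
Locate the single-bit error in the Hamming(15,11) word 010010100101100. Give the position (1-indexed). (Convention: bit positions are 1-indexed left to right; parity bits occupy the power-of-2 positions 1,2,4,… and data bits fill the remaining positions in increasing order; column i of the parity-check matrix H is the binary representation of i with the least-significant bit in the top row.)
Syndrome s = H · r^T (mod 2), r = 010010100101100:
  s[0] = (101010101010101)·(010010100101100) mod 2 = 0+0+0+0+1+0+1+0+0+0+0+0+1+0+0 mod 2 = 1
  s[1] = (011001100110011)·(010010100101100) mod 2 = 0+1+0+0+0+0+1+0+0+1+0+0+0+0+0 mod 2 = 1
  s[2] = (000111100001111)·(010010100101100) mod 2 = 0+0+0+0+1+0+1+0+0+0+0+1+1+0+0 mod 2 = 0
  s[3] = (000000011111111)·(010010100101100) mod 2 = 0+0+0+0+0+0+0+0+0+1+0+1+1+0+0 mod 2 = 1
Syndrome = 1101
Column i of H is the binary representation of i, so the syndrome is the binary index of the flipped bit.
Read s = 1101 with s[0] as LSB: 1·2^0 + 1·2^1 + 0·2^2 + 1·2^3 = 11.
Error is at bit position 11.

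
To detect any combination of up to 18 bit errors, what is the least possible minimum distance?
Detecting e errors requires d_min ≥ e + 1 = 18 + 1 = 19.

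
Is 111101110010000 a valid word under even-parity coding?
Sum of all bits: 1+1+1+1+0+1+1+1+0+0+1+0+0+0+0 = 8; 8 mod 2 = 0. Result is 0 → valid parity.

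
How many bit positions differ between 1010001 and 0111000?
XOR = 1101001, count of 1s = 4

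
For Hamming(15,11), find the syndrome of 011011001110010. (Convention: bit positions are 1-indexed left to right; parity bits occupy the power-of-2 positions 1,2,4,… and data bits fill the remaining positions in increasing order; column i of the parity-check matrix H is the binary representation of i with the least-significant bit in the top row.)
Syndrome s = H · r^T (mod 2), r = 011011001110010:
  s[0] = (101010101010101)·(011011001110010) mod 2 = 0+0+1+0+1+0+0+0+1+0+1+0+0+0+0 mod 2 = 0
  s[1] = (011001100110011)·(011011001110010) mod 2 = 0+1+1+0+0+1+0+0+0+1+1+0+0+1+0 mod 2 = 0
  s[2] = (000111100001111)·(011011001110010) mod 2 = 0+0+0+0+1+1+0+0+0+0+0+0+0+1+0 mod 2 = 1
  s[3] = (000000011111111)·(011011001110010) mod 2 = 0+0+0+0+0+0+0+0+1+1+1+0+0+1+0 mod 2 = 0
Syndrome = 0010
Non-zero syndrome: error at position 4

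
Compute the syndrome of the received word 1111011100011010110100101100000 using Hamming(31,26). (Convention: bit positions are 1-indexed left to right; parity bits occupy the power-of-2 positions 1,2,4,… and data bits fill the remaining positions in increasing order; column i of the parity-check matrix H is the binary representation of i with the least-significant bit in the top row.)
Syndrome s = H · r^T (mod 2), r = 1111011100011010110100101100000:
  s[0] = (1010101010101010101010101010101)·(1111011100011010110100101100000) mod 2 = 1+0+1+0+0+0+1+0+0+0+0+0+1+0+1+0+1+0+0+0+0+0+1+0+1+0+0+0+0+0+0 mod 2 = 0
  s[1] = (0110011001100110011001100110011)·(1111011100011010110100101100000) mod 2 = 0+1+1+0+0+1+1+0+0+0+0+0+0+0+1+0+0+1+0+0+0+0+1+0+0+1+0+0+0+0+0 mod 2 = 0
  s[2] = (0001111000011110000111100001111)·(1111011100011010110100101100000) mod 2 = 0+0+0+1+0+1+1+0+0+0+0+1+1+0+1+0+0+0+0+1+0+0+1+0+0+0+0+0+0+0+0 mod 2 = 0
  s[3] = (0000000111111110000000011111111)·(1111011100011010110100101100000) mod 2 = 0+0+0+0+0+0+0+1+0+0+0+1+1+0+1+0+0+0+0+0+0+0+0+0+1+1+0+0+0+0+0 mod 2 = 0
  s[4] = (0000000000000001111111111111111)·(1111011100011010110100101100000) mod 2 = 0+0+0+0+0+0+0+0+0+0+0+0+0+0+0+0+1+1+0+1+0+0+1+0+1+1+0+0+0+0+0 mod 2 = 0
Syndrome = 00000
s = 0: no error detected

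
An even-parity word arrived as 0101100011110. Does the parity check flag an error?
Sum of received bits: 0+1+0+1+1+0+0+0+1+1+1+1+0 = 7; 7 mod 2 = 1. Result is 1 ≠ 0 → error detected.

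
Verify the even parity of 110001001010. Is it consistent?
Sum of all bits: 1+1+0+0+0+1+0+0+1+0+1+0 = 5; 5 mod 2 = 1. Result is 1 → parity error detected.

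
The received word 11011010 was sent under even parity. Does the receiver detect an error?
Sum of received bits: 1+1+0+1+1+0+1+0 = 5; 5 mod 2 = 1. Result is 1 ≠ 0 → error detected.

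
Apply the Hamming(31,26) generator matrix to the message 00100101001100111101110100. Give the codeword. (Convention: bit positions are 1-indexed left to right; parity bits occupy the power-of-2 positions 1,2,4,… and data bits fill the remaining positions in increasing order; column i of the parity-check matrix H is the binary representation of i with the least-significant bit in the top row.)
Codeword c = d · G (mod 2), d = 00100101001100111101110100:
  c[0] = d·G[:,0] = (00100101001100111101110100)·(11011010101101010101010101) mod 2 = 0+0+0+0+0+0+0+0+0+0+1+1+0+0+0+1+0+1+0+1+0+1+0+1+0+0 mod 2 = 1
  c[1] = d·G[:,1] = (00100101001100111101110100)·(10110110011011001100110011) mod 2 = 0+0+1+0+0+1+0+0+0+0+1+0+0+0+0+0+1+1+0+0+1+1+0+0+0+0 mod 2 = 1
  c[2] = d·G[:,2] = (00100101001100111101110100)·(10000000000000000000000000) mod 2 = 0+0+0+0+0+0+0+0+0+0+0+0+0+0+0+0+0+0+0+0+0+0+0+0+0+0 mod 2 = 0
  c[3] = d·G[:,3] = (00100101001100111101110100)·(01110001111000111100001111) mod 2 = 0+0+1+0+0+0+0+1+0+0+1+0+0+0+1+1+1+1+0+0+0+0+0+1+0+0 mod 2 = 0
  c[4] = d·G[:,4] = (00100101001100111101110100)·(01000000000000000000000000) mod 2 = 0+0+0+0+0+0+0+0+0+0+0+0+0+0+0+0+0+0+0+0+0+0+0+0+0+0 mod 2 = 0
  c[5] = d·G[:,5] = (00100101001100111101110100)·(00100000000000000000000000) mod 2 = 0+0+1+0+0+0+0+0+0+0+0+0+0+0+0+0+0+0+0+0+0+0+0+0+0+0 mod 2 = 1
  c[6] = d·G[:,6] = (00100101001100111101110100)·(00010000000000000000000000) mod 2 = 0+0+0+0+0+0+0+0+0+0+0+0+0+0+0+0+0+0+0+0+0+0+0+0+0+0 mod 2 = 0
  c[7] = d·G[:,7] = (00100101001100111101110100)·(00001111111000000011111111) mod 2 = 0+0+0+0+0+1+0+1+0+0+1+0+0+0+0+0+0+0+0+1+1+1+0+1+0+0 mod 2 = 1
  c[8] = d·G[:,8] = (00100101001100111101110100)·(00001000000000000000000000) mod 2 = 0+0+0+0+0+0+0+0+0+0+0+0+0+0+0+0+0+0+0+0+0+0+0+0+0+0 mod 2 = 0
  c[9] = d·G[:,9] = (00100101001100111101110100)·(00000100000000000000000000) mod 2 = 0+0+0+0+0+1+0+0+0+0+0+0+0+0+0+0+0+0+0+0+0+0+0+0+0+0 mod 2 = 1
  c[10] = d·G[:,10] = (00100101001100111101110100)·(00000010000000000000000000) mod 2 = 0+0+0+0+0+0+0+0+0+0+0+0+0+0+0+0+0+0+0+0+0+0+0+0+0+0 mod 2 = 0
  c[11] = d·G[:,11] = (00100101001100111101110100)·(00000001000000000000000000) mod 2 = 0+0+0+0+0+0+0+1+0+0+0+0+0+0+0+0+0+0+0+0+0+0+0+0+0+0 mod 2 = 1
  c[12] = d·G[:,12] = (00100101001100111101110100)·(00000000100000000000000000) mod 2 = 0+0+0+0+0+0+0+0+0+0+0+0+0+0+0+0+0+0+0+0+0+0+0+0+0+0 mod 2 = 0
  c[13] = d·G[:,13] = (00100101001100111101110100)·(00000000010000000000000000) mod 2 = 0+0+0+0+0+0+0+0+0+0+0+0+0+0+0+0+0+0+0+0+0+0+0+0+0+0 mod 2 = 0
  c[14] = d·G[:,14] = (00100101001100111101110100)·(00000000001000000000000000) mod 2 = 0+0+0+0+0+0+0+0+0+0+1+0+0+0+0+0+0+0+0+0+0+0+0+0+0+0 mod 2 = 1
  c[15] = d·G[:,15] = (00100101001100111101110100)·(00000000000111111111111111) mod 2 = 0+0+0+0+0+0+0+0+0+0+0+1+0+0+1+1+1+1+0+1+1+1+0+1+0+0 mod 2 = 1
  c[16] = d·G[:,16] = (00100101001100111101110100)·(00000000000100000000000000) mod 2 = 0+0+0+0+0+0+0+0+0+0+0+1+0+0+0+0+0+0+0+0+0+0+0+0+0+0 mod 2 = 1
  c[17] = d·G[:,17] = (00100101001100111101110100)·(00000000000010000000000000) mod 2 = 0+0+0+0+0+0+0+0+0+0+0+0+0+0+0+0+0+0+0+0+0+0+0+0+0+0 mod 2 = 0
  c[18] = d·G[:,18] = (00100101001100111101110100)·(00000000000001000000000000) mod 2 = 0+0+0+0+0+0+0+0+0+0+0+0+0+0+0+0+0+0+0+0+0+0+0+0+0+0 mod 2 = 0
  c[19] = d·G[:,19] = (00100101001100111101110100)·(00000000000000100000000000) mod 2 = 0+0+0+0+0+0+0+0+0+0+0+0+0+0+1+0+0+0+0+0+0+0+0+0+0+0 mod 2 = 1
  c[20] = d·G[:,20] = (00100101001100111101110100)·(00000000000000010000000000) mod 2 = 0+0+0+0+0+0+0+0+0+0+0+0+0+0+0+1+0+0+0+0+0+0+0+0+0+0 mod 2 = 1
  c[21] = d·G[:,21] = (00100101001100111101110100)·(00000000000000001000000000) mod 2 = 0+0+0+0+0+0+0+0+0+0+0+0+0+0+0+0+1+0+0+0+0+0+0+0+0+0 mod 2 = 1
  c[22] = d·G[:,22] = (00100101001100111101110100)·(00000000000000000100000000) mod 2 = 0+0+0+0+0+0+0+0+0+0+0+0+0+0+0+0+0+1+0+0+0+0+0+0+0+0 mod 2 = 1
  c[23] = d·G[:,23] = (00100101001100111101110100)·(00000000000000000010000000) mod 2 = 0+0+0+0+0+0+0+0+0+0+0+0+0+0+0+0+0+0+0+0+0+0+0+0+0+0 mod 2 = 0
  c[24] = d·G[:,24] = (00100101001100111101110100)·(00000000000000000001000000) mod 2 = 0+0+0+0+0+0+0+0+0+0+0+0+0+0+0+0+0+0+0+1+0+0+0+0+0+0 mod 2 = 1
  c[25] = d·G[:,25] = (00100101001100111101110100)·(00000000000000000000100000) mod 2 = 0+0+0+0+0+0+0+0+0+0+0+0+0+0+0+0+0+0+0+0+1+0+0+0+0+0 mod 2 = 1
  c[26] = d·G[:,26] = (00100101001100111101110100)·(00000000000000000000010000) mod 2 = 0+0+0+0+0+0+0+0+0+0+0+0+0+0+0+0+0+0+0+0+0+1+0+0+0+0 mod 2 = 1
  c[27] = d·G[:,27] = (00100101001100111101110100)·(00000000000000000000001000) mod 2 = 0+0+0+0+0+0+0+0+0+0+0+0+0+0+0+0+0+0+0+0+0+0+0+0+0+0 mod 2 = 0
  c[28] = d·G[:,28] = (00100101001100111101110100)·(00000000000000000000000100) mod 2 = 0+0+0+0+0+0+0+0+0+0+0+0+0+0+0+0+0+0+0+0+0+0+0+1+0+0 mod 2 = 1
  c[29] = d·G[:,29] = (00100101001100111101110100)·(00000000000000000000000010) mod 2 = 0+0+0+0+0+0+0+0+0+0+0+0+0+0+0+0+0+0+0+0+0+0+0+0+0+0 mod 2 = 0
  c[30] = d·G[:,30] = (00100101001100111101110100)·(00000000000000000000000001) mod 2 = 0+0+0+0+0+0+0+0+0+0+0+0+0+0+0+0+0+0+0+0+0+0+0+0+0+0 mod 2 = 0
Codeword = 1100010101010011100111101110100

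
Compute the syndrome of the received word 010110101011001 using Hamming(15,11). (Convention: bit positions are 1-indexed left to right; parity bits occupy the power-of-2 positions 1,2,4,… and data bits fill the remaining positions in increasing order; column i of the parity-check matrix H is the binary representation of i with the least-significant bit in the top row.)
Syndrome s = H · r^T (mod 2), r = 010110101011001:
  s[0] = (101010101010101)·(010110101011001) mod 2 = 0+0+0+0+1+0+1+0+1+0+1+0+0+0+1 mod 2 = 1
  s[1] = (011001100110011)·(010110101011001) mod 2 = 0+1+0+0+0+0+1+0+0+0+1+0+0+0+1 mod 2 = 0
  s[2] = (000111100001111)·(010110101011001) mod 2 = 0+0+0+1+1+0+1+0+0+0+0+1+0+0+1 mod 2 = 1
  s[3] = (000000011111111)·(010110101011001) mod 2 = 0+0+0+0+0+0+0+0+1+0+1+1+0+0+1 mod 2 = 0
Syndrome = 1010
Non-zero syndrome: error at position 5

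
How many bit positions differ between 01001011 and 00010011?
XOR = 01011000, count of 1s = 3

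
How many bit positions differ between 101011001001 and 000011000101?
XOR = 101000001100, count of 1s = 4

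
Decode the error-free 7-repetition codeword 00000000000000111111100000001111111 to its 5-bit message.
Split into 7-bit blocks: 0000000 0000000 1111111 0000000 1111111
Data = 00101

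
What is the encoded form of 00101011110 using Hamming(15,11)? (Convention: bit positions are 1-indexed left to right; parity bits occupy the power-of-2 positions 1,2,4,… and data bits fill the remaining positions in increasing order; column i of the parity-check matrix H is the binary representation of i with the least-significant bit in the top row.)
Codeword c = d · G (mod 2), d = 00101011110:
  c[0] = d·G[:,0] = (00101011110)·(11011010101) mod 2 = 0+0+0+0+1+0+1+0+1+0+0 mod 2 = 1
  c[1] = d·G[:,1] = (00101011110)·(10110110011) mod 2 = 0+0+1+0+0+0+1+0+0+1+0 mod 2 = 1
  c[2] = d·G[:,2] = (00101011110)·(10000000000) mod 2 = 0+0+0+0+0+0+0+0+0+0+0 mod 2 = 0
  c[3] = d·G[:,3] = (00101011110)·(01110001111) mod 2 = 0+0+1+0+0+0+0+1+1+1+0 mod 2 = 0
  c[4] = d·G[:,4] = (00101011110)·(01000000000) mod 2 = 0+0+0+0+0+0+0+0+0+0+0 mod 2 = 0
  c[5] = d·G[:,5] = (00101011110)·(00100000000) mod 2 = 0+0+1+0+0+0+0+0+0+0+0 mod 2 = 1
  c[6] = d·G[:,6] = (00101011110)·(00010000000) mod 2 = 0+0+0+0+0+0+0+0+0+0+0 mod 2 = 0
  c[7] = d·G[:,7] = (00101011110)·(00001111111) mod 2 = 0+0+0+0+1+0+1+1+1+1+0 mod 2 = 1
  c[8] = d·G[:,8] = (00101011110)·(00001000000) mod 2 = 0+0+0+0+1+0+0+0+0+0+0 mod 2 = 1
  c[9] = d·G[:,9] = (00101011110)·(00000100000) mod 2 = 0+0+0+0+0+0+0+0+0+0+0 mod 2 = 0
  c[10] = d·G[:,10] = (00101011110)·(00000010000) mod 2 = 0+0+0+0+0+0+1+0+0+0+0 mod 2 = 1
  c[11] = d·G[:,11] = (00101011110)·(00000001000) mod 2 = 0+0+0+0+0+0+0+1+0+0+0 mod 2 = 1
  c[12] = d·G[:,12] = (00101011110)·(00000000100) mod 2 = 0+0+0+0+0+0+0+0+1+0+0 mod 2 = 1
  c[13] = d·G[:,13] = (00101011110)·(00000000010) mod 2 = 0+0+0+0+0+0+0+0+0+1+0 mod 2 = 1
  c[14] = d·G[:,14] = (00101011110)·(00000000001) mod 2 = 0+0+0+0+0+0+0+0+0+0+0 mod 2 = 0
Codeword = 110001011011110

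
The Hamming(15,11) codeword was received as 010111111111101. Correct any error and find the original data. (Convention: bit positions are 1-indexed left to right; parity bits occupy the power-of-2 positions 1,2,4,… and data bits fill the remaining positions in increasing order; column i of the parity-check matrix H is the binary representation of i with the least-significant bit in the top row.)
Syndrome s = H · r^T (mod 2), r = 010111111111101:
  s[0] = (101010101010101)·(010111111111101) mod 2 = 0+0+0+0+1+0+1+0+1+0+1+0+1+0+1 mod 2 = 0
  s[1] = (011001100110011)·(010111111111101) mod 2 = 0+1+0+0+0+1+1+0+0+1+1+0+0+0+1 mod 2 = 0
  s[2] = (000111100001111)·(010111111111101) mod 2 = 0+0+0+1+1+1+1+0+0+0+0+1+1+0+1 mod 2 = 1
  s[3] = (000000011111111)·(010111111111101) mod 2 = 0+0+0+0+0+0+0+1+1+1+1+1+1+0+1 mod 2 = 1
Syndrome = 0011
Column 12 of H equals this syndrome → error at bit 12 (1-indexed).
Flip bit 12: 010111111111101 → 010111111110101
Extract data bits at positions {3,5,6,7,9,10,11,12,13,14,15}: 01111110101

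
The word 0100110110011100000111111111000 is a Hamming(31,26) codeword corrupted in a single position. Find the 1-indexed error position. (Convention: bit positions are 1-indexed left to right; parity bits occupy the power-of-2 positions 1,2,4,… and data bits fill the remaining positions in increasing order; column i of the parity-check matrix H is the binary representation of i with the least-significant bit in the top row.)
Syndrome s = H · r^T (mod 2), r = 0100110110011100000111111111000:
  s[0] = (1010101010101010101010101010101)·(0100110110011100000111111111000) mod 2 = 0+0+0+0+1+0+0+0+1+0+0+0+1+0+0+0+0+0+0+0+1+0+1+0+1+0+1+0+0+0+0 mod 2 = 1
  s[1] = (0110011001100110011001100110011)·(0100110110011100000111111111000) mod 2 = 0+1+0+0+0+1+0+0+0+0+0+0+0+1+0+0+0+0+0+0+0+1+1+0+0+1+1+0+0+0+0 mod 2 = 1
  s[2] = (0001111000011110000111100001111)·(0100110110011100000111111111000) mod 2 = 0+0+0+0+1+1+0+0+0+0+0+1+1+1+0+0+0+0+0+1+1+1+1+0+0+0+0+1+0+0+0 mod 2 = 0
  s[3] = (0000000111111110000000011111111)·(0100110110011100000111111111000) mod 2 = 0+0+0+0+0+0+0+1+1+0+0+1+1+1+0+0+0+0+0+0+0+0+0+1+1+1+1+1+0+0+0 mod 2 = 0
  s[4] = (0000000000000001111111111111111)·(0100110110011100000111111111000) mod 2 = 0+0+0+0+0+0+0+0+0+0+0+0+0+0+0+0+0+0+0+1+1+1+1+1+1+1+1+1+0+0+0 mod 2 = 1
Syndrome = 11001
Column i of H is the binary representation of i, so the syndrome is the binary index of the flipped bit.
Read s = 11001 with s[0] as LSB: 1·2^0 + 1·2^1 + 0·2^2 + 0·2^3 + 1·2^4 = 19.
Error is at bit position 19.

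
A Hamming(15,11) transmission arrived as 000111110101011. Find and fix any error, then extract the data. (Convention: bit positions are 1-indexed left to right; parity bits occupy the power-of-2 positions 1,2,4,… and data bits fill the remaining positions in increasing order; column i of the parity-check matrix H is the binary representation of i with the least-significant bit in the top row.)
Syndrome s = H · r^T (mod 2), r = 000111110101011:
  s[0] = (101010101010101)·(000111110101011) mod 2 = 0+0+0+0+1+0+1+0+0+0+0+0+0+0+1 mod 2 = 1
  s[1] = (011001100110011)·(000111110101011) mod 2 = 0+0+0+0+0+1+1+0+0+1+0+0+0+1+1 mod 2 = 1
  s[2] = (000111100001111)·(000111110101011) mod 2 = 0+0+0+1+1+1+1+0+0+0+0+1+0+1+1 mod 2 = 1
  s[3] = (000000011111111)·(000111110101011) mod 2 = 0+0+0+0+0+0+0+1+0+1+0+1+0+1+1 mod 2 = 1
Syndrome = 1111
Column 15 of H equals this syndrome → error at bit 15 (1-indexed).
Flip bit 15: 000111110101011 → 000111110101010
Extract data bits at positions {3,5,6,7,9,10,11,12,13,14,15}: 01110101010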